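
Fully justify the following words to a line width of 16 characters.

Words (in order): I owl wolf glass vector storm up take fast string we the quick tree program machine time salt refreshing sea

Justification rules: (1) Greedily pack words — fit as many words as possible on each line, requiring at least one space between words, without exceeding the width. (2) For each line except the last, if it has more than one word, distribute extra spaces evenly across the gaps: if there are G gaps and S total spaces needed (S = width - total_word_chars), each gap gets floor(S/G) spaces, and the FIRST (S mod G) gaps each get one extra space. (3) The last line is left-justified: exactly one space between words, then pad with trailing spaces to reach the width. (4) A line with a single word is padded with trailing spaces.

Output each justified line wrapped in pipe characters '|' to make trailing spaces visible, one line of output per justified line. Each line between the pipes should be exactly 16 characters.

Answer: |I owl wolf glass|
|vector  storm up|
|take fast string|
|we   the   quick|
|tree     program|
|machine     time|
|salt  refreshing|
|sea             |

Derivation:
Line 1: ['I', 'owl', 'wolf', 'glass'] (min_width=16, slack=0)
Line 2: ['vector', 'storm', 'up'] (min_width=15, slack=1)
Line 3: ['take', 'fast', 'string'] (min_width=16, slack=0)
Line 4: ['we', 'the', 'quick'] (min_width=12, slack=4)
Line 5: ['tree', 'program'] (min_width=12, slack=4)
Line 6: ['machine', 'time'] (min_width=12, slack=4)
Line 7: ['salt', 'refreshing'] (min_width=15, slack=1)
Line 8: ['sea'] (min_width=3, slack=13)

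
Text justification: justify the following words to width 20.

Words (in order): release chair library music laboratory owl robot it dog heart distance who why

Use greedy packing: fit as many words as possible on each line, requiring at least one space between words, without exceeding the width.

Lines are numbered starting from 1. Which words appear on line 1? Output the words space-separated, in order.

Answer: release chair

Derivation:
Line 1: ['release', 'chair'] (min_width=13, slack=7)
Line 2: ['library', 'music'] (min_width=13, slack=7)
Line 3: ['laboratory', 'owl', 'robot'] (min_width=20, slack=0)
Line 4: ['it', 'dog', 'heart'] (min_width=12, slack=8)
Line 5: ['distance', 'who', 'why'] (min_width=16, slack=4)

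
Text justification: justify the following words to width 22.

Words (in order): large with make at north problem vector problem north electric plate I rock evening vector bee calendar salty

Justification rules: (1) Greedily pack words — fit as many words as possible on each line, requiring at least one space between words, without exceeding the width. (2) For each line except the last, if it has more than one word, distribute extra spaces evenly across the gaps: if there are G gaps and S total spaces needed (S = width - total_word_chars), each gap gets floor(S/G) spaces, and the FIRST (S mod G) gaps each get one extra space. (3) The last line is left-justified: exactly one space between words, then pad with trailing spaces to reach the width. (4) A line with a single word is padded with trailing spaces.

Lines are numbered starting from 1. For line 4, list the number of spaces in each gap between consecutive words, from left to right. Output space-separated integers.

Line 1: ['large', 'with', 'make', 'at'] (min_width=18, slack=4)
Line 2: ['north', 'problem', 'vector'] (min_width=20, slack=2)
Line 3: ['problem', 'north', 'electric'] (min_width=22, slack=0)
Line 4: ['plate', 'I', 'rock', 'evening'] (min_width=20, slack=2)
Line 5: ['vector', 'bee', 'calendar'] (min_width=19, slack=3)
Line 6: ['salty'] (min_width=5, slack=17)

Answer: 2 2 1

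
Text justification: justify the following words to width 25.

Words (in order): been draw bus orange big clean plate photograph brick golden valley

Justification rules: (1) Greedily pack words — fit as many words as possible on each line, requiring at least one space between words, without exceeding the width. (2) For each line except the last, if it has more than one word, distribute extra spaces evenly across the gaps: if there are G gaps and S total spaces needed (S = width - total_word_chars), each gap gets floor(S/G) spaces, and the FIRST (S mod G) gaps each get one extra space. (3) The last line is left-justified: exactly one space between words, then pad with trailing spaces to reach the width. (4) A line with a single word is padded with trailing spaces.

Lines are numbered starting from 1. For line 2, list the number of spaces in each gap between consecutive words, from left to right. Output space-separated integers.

Line 1: ['been', 'draw', 'bus', 'orange', 'big'] (min_width=24, slack=1)
Line 2: ['clean', 'plate', 'photograph'] (min_width=22, slack=3)
Line 3: ['brick', 'golden', 'valley'] (min_width=19, slack=6)

Answer: 3 2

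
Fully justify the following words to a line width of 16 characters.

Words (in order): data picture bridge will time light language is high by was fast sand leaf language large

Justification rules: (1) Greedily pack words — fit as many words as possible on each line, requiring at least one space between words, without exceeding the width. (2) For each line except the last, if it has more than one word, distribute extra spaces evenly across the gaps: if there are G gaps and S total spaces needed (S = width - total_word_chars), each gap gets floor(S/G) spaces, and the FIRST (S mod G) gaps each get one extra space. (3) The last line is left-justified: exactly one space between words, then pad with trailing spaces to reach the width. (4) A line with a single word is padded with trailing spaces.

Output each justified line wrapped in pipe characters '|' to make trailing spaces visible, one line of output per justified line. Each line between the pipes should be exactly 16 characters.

Line 1: ['data', 'picture'] (min_width=12, slack=4)
Line 2: ['bridge', 'will', 'time'] (min_width=16, slack=0)
Line 3: ['light', 'language'] (min_width=14, slack=2)
Line 4: ['is', 'high', 'by', 'was'] (min_width=14, slack=2)
Line 5: ['fast', 'sand', 'leaf'] (min_width=14, slack=2)
Line 6: ['language', 'large'] (min_width=14, slack=2)

Answer: |data     picture|
|bridge will time|
|light   language|
|is  high  by was|
|fast  sand  leaf|
|language large  |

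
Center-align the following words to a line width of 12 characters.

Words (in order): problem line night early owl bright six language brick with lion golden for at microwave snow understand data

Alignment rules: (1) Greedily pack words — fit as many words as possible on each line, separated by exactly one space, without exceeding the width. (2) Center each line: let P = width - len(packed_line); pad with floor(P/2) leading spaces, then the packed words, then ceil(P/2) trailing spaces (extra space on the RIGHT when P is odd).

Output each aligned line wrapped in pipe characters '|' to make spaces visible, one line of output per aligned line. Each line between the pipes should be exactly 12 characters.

Line 1: ['problem', 'line'] (min_width=12, slack=0)
Line 2: ['night', 'early'] (min_width=11, slack=1)
Line 3: ['owl', 'bright'] (min_width=10, slack=2)
Line 4: ['six', 'language'] (min_width=12, slack=0)
Line 5: ['brick', 'with'] (min_width=10, slack=2)
Line 6: ['lion', 'golden'] (min_width=11, slack=1)
Line 7: ['for', 'at'] (min_width=6, slack=6)
Line 8: ['microwave'] (min_width=9, slack=3)
Line 9: ['snow'] (min_width=4, slack=8)
Line 10: ['understand'] (min_width=10, slack=2)
Line 11: ['data'] (min_width=4, slack=8)

Answer: |problem line|
|night early |
| owl bright |
|six language|
| brick with |
|lion golden |
|   for at   |
| microwave  |
|    snow    |
| understand |
|    data    |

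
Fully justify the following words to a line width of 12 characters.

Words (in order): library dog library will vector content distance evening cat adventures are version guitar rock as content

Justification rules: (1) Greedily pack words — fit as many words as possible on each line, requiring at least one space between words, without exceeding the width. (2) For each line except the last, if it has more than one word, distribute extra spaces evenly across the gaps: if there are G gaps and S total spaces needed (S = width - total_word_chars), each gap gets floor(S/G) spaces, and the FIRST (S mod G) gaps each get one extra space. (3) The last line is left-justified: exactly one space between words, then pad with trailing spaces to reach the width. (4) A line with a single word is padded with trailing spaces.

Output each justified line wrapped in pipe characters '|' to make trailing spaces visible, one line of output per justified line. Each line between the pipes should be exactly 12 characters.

Answer: |library  dog|
|library will|
|vector      |
|content     |
|distance    |
|evening  cat|
|adventures  |
|are  version|
|guitar  rock|
|as content  |

Derivation:
Line 1: ['library', 'dog'] (min_width=11, slack=1)
Line 2: ['library', 'will'] (min_width=12, slack=0)
Line 3: ['vector'] (min_width=6, slack=6)
Line 4: ['content'] (min_width=7, slack=5)
Line 5: ['distance'] (min_width=8, slack=4)
Line 6: ['evening', 'cat'] (min_width=11, slack=1)
Line 7: ['adventures'] (min_width=10, slack=2)
Line 8: ['are', 'version'] (min_width=11, slack=1)
Line 9: ['guitar', 'rock'] (min_width=11, slack=1)
Line 10: ['as', 'content'] (min_width=10, slack=2)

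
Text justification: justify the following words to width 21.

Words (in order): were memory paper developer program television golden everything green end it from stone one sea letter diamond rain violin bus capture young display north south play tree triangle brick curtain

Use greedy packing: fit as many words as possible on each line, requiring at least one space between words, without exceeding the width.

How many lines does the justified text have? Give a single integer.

Answer: 11

Derivation:
Line 1: ['were', 'memory', 'paper'] (min_width=17, slack=4)
Line 2: ['developer', 'program'] (min_width=17, slack=4)
Line 3: ['television', 'golden'] (min_width=17, slack=4)
Line 4: ['everything', 'green', 'end'] (min_width=20, slack=1)
Line 5: ['it', 'from', 'stone', 'one', 'sea'] (min_width=21, slack=0)
Line 6: ['letter', 'diamond', 'rain'] (min_width=19, slack=2)
Line 7: ['violin', 'bus', 'capture'] (min_width=18, slack=3)
Line 8: ['young', 'display', 'north'] (min_width=19, slack=2)
Line 9: ['south', 'play', 'tree'] (min_width=15, slack=6)
Line 10: ['triangle', 'brick'] (min_width=14, slack=7)
Line 11: ['curtain'] (min_width=7, slack=14)
Total lines: 11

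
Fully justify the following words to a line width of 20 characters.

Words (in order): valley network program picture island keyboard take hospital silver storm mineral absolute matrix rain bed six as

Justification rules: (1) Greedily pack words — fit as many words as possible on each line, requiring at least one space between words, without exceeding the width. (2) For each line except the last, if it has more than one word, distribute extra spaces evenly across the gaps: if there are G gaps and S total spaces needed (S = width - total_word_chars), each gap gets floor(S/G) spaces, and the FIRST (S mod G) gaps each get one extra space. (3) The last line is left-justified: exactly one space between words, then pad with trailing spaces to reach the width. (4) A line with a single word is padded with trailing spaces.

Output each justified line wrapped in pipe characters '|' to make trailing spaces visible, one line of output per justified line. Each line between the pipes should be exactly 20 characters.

Answer: |valley       network|
|program      picture|
|island keyboard take|
|hospital      silver|
|storm        mineral|
|absolute matrix rain|
|bed six as          |

Derivation:
Line 1: ['valley', 'network'] (min_width=14, slack=6)
Line 2: ['program', 'picture'] (min_width=15, slack=5)
Line 3: ['island', 'keyboard', 'take'] (min_width=20, slack=0)
Line 4: ['hospital', 'silver'] (min_width=15, slack=5)
Line 5: ['storm', 'mineral'] (min_width=13, slack=7)
Line 6: ['absolute', 'matrix', 'rain'] (min_width=20, slack=0)
Line 7: ['bed', 'six', 'as'] (min_width=10, slack=10)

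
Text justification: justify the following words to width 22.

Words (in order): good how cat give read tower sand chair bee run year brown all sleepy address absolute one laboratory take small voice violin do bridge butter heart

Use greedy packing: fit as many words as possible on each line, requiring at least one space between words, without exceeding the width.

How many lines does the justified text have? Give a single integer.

Answer: 8

Derivation:
Line 1: ['good', 'how', 'cat', 'give', 'read'] (min_width=22, slack=0)
Line 2: ['tower', 'sand', 'chair', 'bee'] (min_width=20, slack=2)
Line 3: ['run', 'year', 'brown', 'all'] (min_width=18, slack=4)
Line 4: ['sleepy', 'address'] (min_width=14, slack=8)
Line 5: ['absolute', 'one'] (min_width=12, slack=10)
Line 6: ['laboratory', 'take', 'small'] (min_width=21, slack=1)
Line 7: ['voice', 'violin', 'do', 'bridge'] (min_width=22, slack=0)
Line 8: ['butter', 'heart'] (min_width=12, slack=10)
Total lines: 8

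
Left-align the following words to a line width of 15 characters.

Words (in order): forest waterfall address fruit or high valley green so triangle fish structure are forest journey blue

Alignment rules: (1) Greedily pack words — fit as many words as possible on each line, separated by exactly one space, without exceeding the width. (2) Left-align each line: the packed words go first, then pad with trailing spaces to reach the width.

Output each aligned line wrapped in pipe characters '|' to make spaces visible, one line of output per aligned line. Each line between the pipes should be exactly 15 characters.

Line 1: ['forest'] (min_width=6, slack=9)
Line 2: ['waterfall'] (min_width=9, slack=6)
Line 3: ['address', 'fruit'] (min_width=13, slack=2)
Line 4: ['or', 'high', 'valley'] (min_width=14, slack=1)
Line 5: ['green', 'so'] (min_width=8, slack=7)
Line 6: ['triangle', 'fish'] (min_width=13, slack=2)
Line 7: ['structure', 'are'] (min_width=13, slack=2)
Line 8: ['forest', 'journey'] (min_width=14, slack=1)
Line 9: ['blue'] (min_width=4, slack=11)

Answer: |forest         |
|waterfall      |
|address fruit  |
|or high valley |
|green so       |
|triangle fish  |
|structure are  |
|forest journey |
|blue           |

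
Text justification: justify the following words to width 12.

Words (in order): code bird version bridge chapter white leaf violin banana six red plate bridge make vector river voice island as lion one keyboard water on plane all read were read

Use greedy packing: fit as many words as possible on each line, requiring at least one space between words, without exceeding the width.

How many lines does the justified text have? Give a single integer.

Answer: 17

Derivation:
Line 1: ['code', 'bird'] (min_width=9, slack=3)
Line 2: ['version'] (min_width=7, slack=5)
Line 3: ['bridge'] (min_width=6, slack=6)
Line 4: ['chapter'] (min_width=7, slack=5)
Line 5: ['white', 'leaf'] (min_width=10, slack=2)
Line 6: ['violin'] (min_width=6, slack=6)
Line 7: ['banana', 'six'] (min_width=10, slack=2)
Line 8: ['red', 'plate'] (min_width=9, slack=3)
Line 9: ['bridge', 'make'] (min_width=11, slack=1)
Line 10: ['vector', 'river'] (min_width=12, slack=0)
Line 11: ['voice', 'island'] (min_width=12, slack=0)
Line 12: ['as', 'lion', 'one'] (min_width=11, slack=1)
Line 13: ['keyboard'] (min_width=8, slack=4)
Line 14: ['water', 'on'] (min_width=8, slack=4)
Line 15: ['plane', 'all'] (min_width=9, slack=3)
Line 16: ['read', 'were'] (min_width=9, slack=3)
Line 17: ['read'] (min_width=4, slack=8)
Total lines: 17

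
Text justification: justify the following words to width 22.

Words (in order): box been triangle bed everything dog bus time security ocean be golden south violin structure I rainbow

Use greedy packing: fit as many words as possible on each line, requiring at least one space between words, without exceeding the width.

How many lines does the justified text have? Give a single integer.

Answer: 5

Derivation:
Line 1: ['box', 'been', 'triangle', 'bed'] (min_width=21, slack=1)
Line 2: ['everything', 'dog', 'bus'] (min_width=18, slack=4)
Line 3: ['time', 'security', 'ocean', 'be'] (min_width=22, slack=0)
Line 4: ['golden', 'south', 'violin'] (min_width=19, slack=3)
Line 5: ['structure', 'I', 'rainbow'] (min_width=19, slack=3)
Total lines: 5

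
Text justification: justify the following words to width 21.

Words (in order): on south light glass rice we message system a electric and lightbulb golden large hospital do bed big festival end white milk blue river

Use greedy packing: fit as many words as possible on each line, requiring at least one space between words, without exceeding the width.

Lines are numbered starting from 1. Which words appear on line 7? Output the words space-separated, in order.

Line 1: ['on', 'south', 'light', 'glass'] (min_width=20, slack=1)
Line 2: ['rice', 'we', 'message'] (min_width=15, slack=6)
Line 3: ['system', 'a', 'electric', 'and'] (min_width=21, slack=0)
Line 4: ['lightbulb', 'golden'] (min_width=16, slack=5)
Line 5: ['large', 'hospital', 'do', 'bed'] (min_width=21, slack=0)
Line 6: ['big', 'festival', 'end'] (min_width=16, slack=5)
Line 7: ['white', 'milk', 'blue', 'river'] (min_width=21, slack=0)

Answer: white milk blue river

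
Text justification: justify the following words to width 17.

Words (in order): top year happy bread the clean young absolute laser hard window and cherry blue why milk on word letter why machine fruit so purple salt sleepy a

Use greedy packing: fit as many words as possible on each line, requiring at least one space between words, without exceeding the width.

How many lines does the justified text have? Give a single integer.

Answer: 10

Derivation:
Line 1: ['top', 'year', 'happy'] (min_width=14, slack=3)
Line 2: ['bread', 'the', 'clean'] (min_width=15, slack=2)
Line 3: ['young', 'absolute'] (min_width=14, slack=3)
Line 4: ['laser', 'hard', 'window'] (min_width=17, slack=0)
Line 5: ['and', 'cherry', 'blue'] (min_width=15, slack=2)
Line 6: ['why', 'milk', 'on', 'word'] (min_width=16, slack=1)
Line 7: ['letter', 'why'] (min_width=10, slack=7)
Line 8: ['machine', 'fruit', 'so'] (min_width=16, slack=1)
Line 9: ['purple', 'salt'] (min_width=11, slack=6)
Line 10: ['sleepy', 'a'] (min_width=8, slack=9)
Total lines: 10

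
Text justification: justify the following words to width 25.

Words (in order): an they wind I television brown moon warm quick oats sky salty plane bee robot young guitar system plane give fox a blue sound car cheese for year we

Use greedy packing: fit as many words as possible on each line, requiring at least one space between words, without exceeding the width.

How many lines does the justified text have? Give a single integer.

Answer: 7

Derivation:
Line 1: ['an', 'they', 'wind', 'I', 'television'] (min_width=25, slack=0)
Line 2: ['brown', 'moon', 'warm', 'quick'] (min_width=21, slack=4)
Line 3: ['oats', 'sky', 'salty', 'plane', 'bee'] (min_width=24, slack=1)
Line 4: ['robot', 'young', 'guitar', 'system'] (min_width=25, slack=0)
Line 5: ['plane', 'give', 'fox', 'a', 'blue'] (min_width=21, slack=4)
Line 6: ['sound', 'car', 'cheese', 'for', 'year'] (min_width=25, slack=0)
Line 7: ['we'] (min_width=2, slack=23)
Total lines: 7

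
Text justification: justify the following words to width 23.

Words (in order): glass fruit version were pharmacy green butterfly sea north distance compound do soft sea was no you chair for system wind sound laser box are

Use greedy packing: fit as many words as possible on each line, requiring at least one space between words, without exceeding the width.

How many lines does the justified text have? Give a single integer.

Line 1: ['glass', 'fruit', 'version'] (min_width=19, slack=4)
Line 2: ['were', 'pharmacy', 'green'] (min_width=19, slack=4)
Line 3: ['butterfly', 'sea', 'north'] (min_width=19, slack=4)
Line 4: ['distance', 'compound', 'do'] (min_width=20, slack=3)
Line 5: ['soft', 'sea', 'was', 'no', 'you'] (min_width=19, slack=4)
Line 6: ['chair', 'for', 'system', 'wind'] (min_width=21, slack=2)
Line 7: ['sound', 'laser', 'box', 'are'] (min_width=19, slack=4)
Total lines: 7

Answer: 7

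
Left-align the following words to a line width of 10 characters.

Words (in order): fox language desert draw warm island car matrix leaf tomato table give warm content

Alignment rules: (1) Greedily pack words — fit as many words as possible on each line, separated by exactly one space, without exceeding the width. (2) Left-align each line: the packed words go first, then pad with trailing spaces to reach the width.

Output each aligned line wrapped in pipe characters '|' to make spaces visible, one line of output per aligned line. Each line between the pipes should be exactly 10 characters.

Answer: |fox       |
|language  |
|desert    |
|draw warm |
|island car|
|matrix    |
|leaf      |
|tomato    |
|table give|
|warm      |
|content   |

Derivation:
Line 1: ['fox'] (min_width=3, slack=7)
Line 2: ['language'] (min_width=8, slack=2)
Line 3: ['desert'] (min_width=6, slack=4)
Line 4: ['draw', 'warm'] (min_width=9, slack=1)
Line 5: ['island', 'car'] (min_width=10, slack=0)
Line 6: ['matrix'] (min_width=6, slack=4)
Line 7: ['leaf'] (min_width=4, slack=6)
Line 8: ['tomato'] (min_width=6, slack=4)
Line 9: ['table', 'give'] (min_width=10, slack=0)
Line 10: ['warm'] (min_width=4, slack=6)
Line 11: ['content'] (min_width=7, slack=3)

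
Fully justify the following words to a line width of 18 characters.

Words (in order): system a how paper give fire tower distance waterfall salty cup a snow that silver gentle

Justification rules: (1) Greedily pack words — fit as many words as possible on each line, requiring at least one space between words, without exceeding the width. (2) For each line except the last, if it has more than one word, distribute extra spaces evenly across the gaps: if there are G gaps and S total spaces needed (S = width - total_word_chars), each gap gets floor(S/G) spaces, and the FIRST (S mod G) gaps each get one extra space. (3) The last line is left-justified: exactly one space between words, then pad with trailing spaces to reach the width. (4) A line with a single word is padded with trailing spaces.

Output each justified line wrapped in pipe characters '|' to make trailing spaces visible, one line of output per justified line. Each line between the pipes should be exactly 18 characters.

Answer: |system a how paper|
|give   fire  tower|
|distance waterfall|
|salty  cup  a snow|
|that silver gentle|

Derivation:
Line 1: ['system', 'a', 'how', 'paper'] (min_width=18, slack=0)
Line 2: ['give', 'fire', 'tower'] (min_width=15, slack=3)
Line 3: ['distance', 'waterfall'] (min_width=18, slack=0)
Line 4: ['salty', 'cup', 'a', 'snow'] (min_width=16, slack=2)
Line 5: ['that', 'silver', 'gentle'] (min_width=18, slack=0)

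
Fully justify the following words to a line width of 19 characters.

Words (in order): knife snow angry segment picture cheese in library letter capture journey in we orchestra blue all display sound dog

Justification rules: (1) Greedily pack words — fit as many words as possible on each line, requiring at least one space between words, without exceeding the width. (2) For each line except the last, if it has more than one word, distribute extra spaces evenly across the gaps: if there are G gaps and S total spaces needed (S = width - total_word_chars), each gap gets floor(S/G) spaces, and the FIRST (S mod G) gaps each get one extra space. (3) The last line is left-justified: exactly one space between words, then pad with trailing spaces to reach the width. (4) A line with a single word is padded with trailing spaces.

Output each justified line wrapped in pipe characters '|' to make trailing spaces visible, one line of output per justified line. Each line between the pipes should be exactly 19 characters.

Answer: |knife   snow  angry|
|segment     picture|
|cheese  in  library|
|letter      capture|
|journey    in    we|
|orchestra  blue all|
|display sound dog  |

Derivation:
Line 1: ['knife', 'snow', 'angry'] (min_width=16, slack=3)
Line 2: ['segment', 'picture'] (min_width=15, slack=4)
Line 3: ['cheese', 'in', 'library'] (min_width=17, slack=2)
Line 4: ['letter', 'capture'] (min_width=14, slack=5)
Line 5: ['journey', 'in', 'we'] (min_width=13, slack=6)
Line 6: ['orchestra', 'blue', 'all'] (min_width=18, slack=1)
Line 7: ['display', 'sound', 'dog'] (min_width=17, slack=2)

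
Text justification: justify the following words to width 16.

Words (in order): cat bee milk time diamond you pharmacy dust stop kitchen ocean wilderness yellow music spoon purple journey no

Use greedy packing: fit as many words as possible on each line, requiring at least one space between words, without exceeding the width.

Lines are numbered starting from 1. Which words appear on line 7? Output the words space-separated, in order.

Line 1: ['cat', 'bee', 'milk'] (min_width=12, slack=4)
Line 2: ['time', 'diamond', 'you'] (min_width=16, slack=0)
Line 3: ['pharmacy', 'dust'] (min_width=13, slack=3)
Line 4: ['stop', 'kitchen'] (min_width=12, slack=4)
Line 5: ['ocean', 'wilderness'] (min_width=16, slack=0)
Line 6: ['yellow', 'music'] (min_width=12, slack=4)
Line 7: ['spoon', 'purple'] (min_width=12, slack=4)
Line 8: ['journey', 'no'] (min_width=10, slack=6)

Answer: spoon purple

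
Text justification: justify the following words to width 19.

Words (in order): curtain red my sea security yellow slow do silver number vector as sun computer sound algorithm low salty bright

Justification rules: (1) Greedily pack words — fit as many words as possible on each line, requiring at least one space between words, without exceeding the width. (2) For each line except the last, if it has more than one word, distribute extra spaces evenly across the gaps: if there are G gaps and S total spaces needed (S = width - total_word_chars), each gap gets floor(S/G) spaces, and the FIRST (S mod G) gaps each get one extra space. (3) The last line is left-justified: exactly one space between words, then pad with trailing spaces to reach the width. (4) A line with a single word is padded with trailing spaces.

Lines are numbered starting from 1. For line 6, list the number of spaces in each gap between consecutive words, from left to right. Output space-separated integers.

Answer: 1 1

Derivation:
Line 1: ['curtain', 'red', 'my', 'sea'] (min_width=18, slack=1)
Line 2: ['security', 'yellow'] (min_width=15, slack=4)
Line 3: ['slow', 'do', 'silver'] (min_width=14, slack=5)
Line 4: ['number', 'vector', 'as'] (min_width=16, slack=3)
Line 5: ['sun', 'computer', 'sound'] (min_width=18, slack=1)
Line 6: ['algorithm', 'low', 'salty'] (min_width=19, slack=0)
Line 7: ['bright'] (min_width=6, slack=13)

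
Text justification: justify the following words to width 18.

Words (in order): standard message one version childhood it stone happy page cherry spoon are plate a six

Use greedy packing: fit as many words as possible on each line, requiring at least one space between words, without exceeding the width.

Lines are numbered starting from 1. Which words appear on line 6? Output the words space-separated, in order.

Line 1: ['standard', 'message'] (min_width=16, slack=2)
Line 2: ['one', 'version'] (min_width=11, slack=7)
Line 3: ['childhood', 'it', 'stone'] (min_width=18, slack=0)
Line 4: ['happy', 'page', 'cherry'] (min_width=17, slack=1)
Line 5: ['spoon', 'are', 'plate', 'a'] (min_width=17, slack=1)
Line 6: ['six'] (min_width=3, slack=15)

Answer: six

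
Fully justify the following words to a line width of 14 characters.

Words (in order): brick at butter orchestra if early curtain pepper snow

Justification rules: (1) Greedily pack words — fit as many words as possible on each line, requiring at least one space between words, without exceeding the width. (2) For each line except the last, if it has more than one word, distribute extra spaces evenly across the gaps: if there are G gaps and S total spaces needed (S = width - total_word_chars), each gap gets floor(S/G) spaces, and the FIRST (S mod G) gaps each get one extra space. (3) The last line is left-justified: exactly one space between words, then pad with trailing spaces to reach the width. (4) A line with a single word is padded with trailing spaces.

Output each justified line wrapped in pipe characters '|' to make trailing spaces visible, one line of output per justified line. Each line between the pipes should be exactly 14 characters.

Answer: |brick       at|
|butter        |
|orchestra   if|
|early  curtain|
|pepper snow   |

Derivation:
Line 1: ['brick', 'at'] (min_width=8, slack=6)
Line 2: ['butter'] (min_width=6, slack=8)
Line 3: ['orchestra', 'if'] (min_width=12, slack=2)
Line 4: ['early', 'curtain'] (min_width=13, slack=1)
Line 5: ['pepper', 'snow'] (min_width=11, slack=3)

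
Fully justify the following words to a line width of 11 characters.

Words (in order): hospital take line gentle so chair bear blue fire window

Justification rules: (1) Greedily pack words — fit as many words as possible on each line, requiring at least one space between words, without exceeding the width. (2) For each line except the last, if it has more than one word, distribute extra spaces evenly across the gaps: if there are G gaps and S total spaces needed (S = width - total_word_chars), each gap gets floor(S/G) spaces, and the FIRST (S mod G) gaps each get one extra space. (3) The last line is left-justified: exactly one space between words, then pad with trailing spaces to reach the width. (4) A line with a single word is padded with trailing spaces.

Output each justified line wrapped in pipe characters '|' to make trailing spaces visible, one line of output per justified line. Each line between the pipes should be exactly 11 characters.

Answer: |hospital   |
|take   line|
|gentle   so|
|chair  bear|
|blue   fire|
|window     |

Derivation:
Line 1: ['hospital'] (min_width=8, slack=3)
Line 2: ['take', 'line'] (min_width=9, slack=2)
Line 3: ['gentle', 'so'] (min_width=9, slack=2)
Line 4: ['chair', 'bear'] (min_width=10, slack=1)
Line 5: ['blue', 'fire'] (min_width=9, slack=2)
Line 6: ['window'] (min_width=6, slack=5)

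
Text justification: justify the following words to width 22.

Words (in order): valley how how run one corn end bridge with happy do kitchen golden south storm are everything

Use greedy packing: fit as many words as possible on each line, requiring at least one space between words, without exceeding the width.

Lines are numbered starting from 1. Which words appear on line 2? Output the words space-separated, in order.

Answer: corn end bridge with

Derivation:
Line 1: ['valley', 'how', 'how', 'run', 'one'] (min_width=22, slack=0)
Line 2: ['corn', 'end', 'bridge', 'with'] (min_width=20, slack=2)
Line 3: ['happy', 'do', 'kitchen'] (min_width=16, slack=6)
Line 4: ['golden', 'south', 'storm', 'are'] (min_width=22, slack=0)
Line 5: ['everything'] (min_width=10, slack=12)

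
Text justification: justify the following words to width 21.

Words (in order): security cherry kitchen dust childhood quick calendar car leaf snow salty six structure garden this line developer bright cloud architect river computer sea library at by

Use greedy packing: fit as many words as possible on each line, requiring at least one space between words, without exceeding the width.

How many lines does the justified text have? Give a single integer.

Line 1: ['security', 'cherry'] (min_width=15, slack=6)
Line 2: ['kitchen', 'dust'] (min_width=12, slack=9)
Line 3: ['childhood', 'quick'] (min_width=15, slack=6)
Line 4: ['calendar', 'car', 'leaf'] (min_width=17, slack=4)
Line 5: ['snow', 'salty', 'six'] (min_width=14, slack=7)
Line 6: ['structure', 'garden', 'this'] (min_width=21, slack=0)
Line 7: ['line', 'developer', 'bright'] (min_width=21, slack=0)
Line 8: ['cloud', 'architect', 'river'] (min_width=21, slack=0)
Line 9: ['computer', 'sea', 'library'] (min_width=20, slack=1)
Line 10: ['at', 'by'] (min_width=5, slack=16)
Total lines: 10

Answer: 10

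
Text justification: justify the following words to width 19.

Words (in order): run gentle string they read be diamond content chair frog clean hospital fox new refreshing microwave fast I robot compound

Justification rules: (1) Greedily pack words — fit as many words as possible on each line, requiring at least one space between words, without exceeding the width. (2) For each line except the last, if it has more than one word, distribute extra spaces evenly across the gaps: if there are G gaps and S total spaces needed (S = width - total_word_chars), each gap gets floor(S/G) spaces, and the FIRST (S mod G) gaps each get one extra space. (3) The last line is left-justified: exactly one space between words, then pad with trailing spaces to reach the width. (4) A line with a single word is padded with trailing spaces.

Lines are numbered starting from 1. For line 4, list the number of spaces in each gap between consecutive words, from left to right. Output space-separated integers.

Answer: 3 2

Derivation:
Line 1: ['run', 'gentle', 'string'] (min_width=17, slack=2)
Line 2: ['they', 'read', 'be'] (min_width=12, slack=7)
Line 3: ['diamond', 'content'] (min_width=15, slack=4)
Line 4: ['chair', 'frog', 'clean'] (min_width=16, slack=3)
Line 5: ['hospital', 'fox', 'new'] (min_width=16, slack=3)
Line 6: ['refreshing'] (min_width=10, slack=9)
Line 7: ['microwave', 'fast', 'I'] (min_width=16, slack=3)
Line 8: ['robot', 'compound'] (min_width=14, slack=5)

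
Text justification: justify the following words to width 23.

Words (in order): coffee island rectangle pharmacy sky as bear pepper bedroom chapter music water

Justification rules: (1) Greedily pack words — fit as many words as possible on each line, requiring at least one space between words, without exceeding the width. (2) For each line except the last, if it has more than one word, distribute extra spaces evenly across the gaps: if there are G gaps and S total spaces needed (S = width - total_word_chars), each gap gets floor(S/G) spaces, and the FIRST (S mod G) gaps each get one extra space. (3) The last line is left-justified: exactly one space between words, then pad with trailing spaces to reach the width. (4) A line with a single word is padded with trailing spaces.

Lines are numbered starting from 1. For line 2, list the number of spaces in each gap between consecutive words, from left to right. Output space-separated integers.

Line 1: ['coffee', 'island', 'rectangle'] (min_width=23, slack=0)
Line 2: ['pharmacy', 'sky', 'as', 'bear'] (min_width=20, slack=3)
Line 3: ['pepper', 'bedroom', 'chapter'] (min_width=22, slack=1)
Line 4: ['music', 'water'] (min_width=11, slack=12)

Answer: 2 2 2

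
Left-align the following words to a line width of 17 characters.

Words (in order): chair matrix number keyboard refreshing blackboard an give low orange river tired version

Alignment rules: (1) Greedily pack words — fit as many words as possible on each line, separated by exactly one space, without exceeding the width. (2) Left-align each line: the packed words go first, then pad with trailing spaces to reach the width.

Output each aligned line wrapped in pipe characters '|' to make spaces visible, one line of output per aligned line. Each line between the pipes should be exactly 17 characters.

Line 1: ['chair', 'matrix'] (min_width=12, slack=5)
Line 2: ['number', 'keyboard'] (min_width=15, slack=2)
Line 3: ['refreshing'] (min_width=10, slack=7)
Line 4: ['blackboard', 'an'] (min_width=13, slack=4)
Line 5: ['give', 'low', 'orange'] (min_width=15, slack=2)
Line 6: ['river', 'tired'] (min_width=11, slack=6)
Line 7: ['version'] (min_width=7, slack=10)

Answer: |chair matrix     |
|number keyboard  |
|refreshing       |
|blackboard an    |
|give low orange  |
|river tired      |
|version          |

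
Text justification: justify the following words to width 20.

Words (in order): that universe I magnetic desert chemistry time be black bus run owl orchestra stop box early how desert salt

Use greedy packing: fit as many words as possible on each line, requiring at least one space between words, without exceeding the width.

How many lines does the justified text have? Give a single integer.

Line 1: ['that', 'universe', 'I'] (min_width=15, slack=5)
Line 2: ['magnetic', 'desert'] (min_width=15, slack=5)
Line 3: ['chemistry', 'time', 'be'] (min_width=17, slack=3)
Line 4: ['black', 'bus', 'run', 'owl'] (min_width=17, slack=3)
Line 5: ['orchestra', 'stop', 'box'] (min_width=18, slack=2)
Line 6: ['early', 'how', 'desert'] (min_width=16, slack=4)
Line 7: ['salt'] (min_width=4, slack=16)
Total lines: 7

Answer: 7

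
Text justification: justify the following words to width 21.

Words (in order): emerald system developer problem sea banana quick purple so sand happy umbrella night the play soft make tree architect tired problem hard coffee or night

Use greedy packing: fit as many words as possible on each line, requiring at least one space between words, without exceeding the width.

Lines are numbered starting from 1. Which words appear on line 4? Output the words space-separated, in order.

Answer: so sand happy

Derivation:
Line 1: ['emerald', 'system'] (min_width=14, slack=7)
Line 2: ['developer', 'problem', 'sea'] (min_width=21, slack=0)
Line 3: ['banana', 'quick', 'purple'] (min_width=19, slack=2)
Line 4: ['so', 'sand', 'happy'] (min_width=13, slack=8)
Line 5: ['umbrella', 'night', 'the'] (min_width=18, slack=3)
Line 6: ['play', 'soft', 'make', 'tree'] (min_width=19, slack=2)
Line 7: ['architect', 'tired'] (min_width=15, slack=6)
Line 8: ['problem', 'hard', 'coffee'] (min_width=19, slack=2)
Line 9: ['or', 'night'] (min_width=8, slack=13)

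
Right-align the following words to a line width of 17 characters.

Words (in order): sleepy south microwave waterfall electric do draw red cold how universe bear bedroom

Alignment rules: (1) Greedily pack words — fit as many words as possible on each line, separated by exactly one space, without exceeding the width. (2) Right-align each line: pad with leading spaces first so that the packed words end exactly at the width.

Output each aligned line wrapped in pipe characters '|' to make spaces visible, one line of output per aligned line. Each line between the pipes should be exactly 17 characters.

Line 1: ['sleepy', 'south'] (min_width=12, slack=5)
Line 2: ['microwave'] (min_width=9, slack=8)
Line 3: ['waterfall'] (min_width=9, slack=8)
Line 4: ['electric', 'do', 'draw'] (min_width=16, slack=1)
Line 5: ['red', 'cold', 'how'] (min_width=12, slack=5)
Line 6: ['universe', 'bear'] (min_width=13, slack=4)
Line 7: ['bedroom'] (min_width=7, slack=10)

Answer: |     sleepy south|
|        microwave|
|        waterfall|
| electric do draw|
|     red cold how|
|    universe bear|
|          bedroom|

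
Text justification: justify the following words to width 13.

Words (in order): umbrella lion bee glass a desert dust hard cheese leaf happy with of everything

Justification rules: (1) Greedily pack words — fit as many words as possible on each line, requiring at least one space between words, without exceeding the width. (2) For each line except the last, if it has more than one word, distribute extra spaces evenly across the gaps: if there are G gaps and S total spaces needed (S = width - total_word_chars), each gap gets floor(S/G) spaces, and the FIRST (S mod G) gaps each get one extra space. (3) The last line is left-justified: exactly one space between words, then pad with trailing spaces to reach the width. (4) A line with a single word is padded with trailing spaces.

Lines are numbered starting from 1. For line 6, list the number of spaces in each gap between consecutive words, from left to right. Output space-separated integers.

Line 1: ['umbrella', 'lion'] (min_width=13, slack=0)
Line 2: ['bee', 'glass', 'a'] (min_width=11, slack=2)
Line 3: ['desert', 'dust'] (min_width=11, slack=2)
Line 4: ['hard', 'cheese'] (min_width=11, slack=2)
Line 5: ['leaf', 'happy'] (min_width=10, slack=3)
Line 6: ['with', 'of'] (min_width=7, slack=6)
Line 7: ['everything'] (min_width=10, slack=3)

Answer: 7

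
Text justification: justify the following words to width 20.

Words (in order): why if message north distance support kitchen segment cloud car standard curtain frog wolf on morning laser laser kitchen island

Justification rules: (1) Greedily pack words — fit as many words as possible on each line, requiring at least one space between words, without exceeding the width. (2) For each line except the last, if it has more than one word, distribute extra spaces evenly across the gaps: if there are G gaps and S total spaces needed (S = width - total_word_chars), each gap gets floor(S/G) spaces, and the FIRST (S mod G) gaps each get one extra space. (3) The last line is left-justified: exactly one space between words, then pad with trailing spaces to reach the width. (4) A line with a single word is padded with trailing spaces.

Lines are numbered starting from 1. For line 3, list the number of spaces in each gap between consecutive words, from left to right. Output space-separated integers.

Answer: 6

Derivation:
Line 1: ['why', 'if', 'message', 'north'] (min_width=20, slack=0)
Line 2: ['distance', 'support'] (min_width=16, slack=4)
Line 3: ['kitchen', 'segment'] (min_width=15, slack=5)
Line 4: ['cloud', 'car', 'standard'] (min_width=18, slack=2)
Line 5: ['curtain', 'frog', 'wolf', 'on'] (min_width=20, slack=0)
Line 6: ['morning', 'laser', 'laser'] (min_width=19, slack=1)
Line 7: ['kitchen', 'island'] (min_width=14, slack=6)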